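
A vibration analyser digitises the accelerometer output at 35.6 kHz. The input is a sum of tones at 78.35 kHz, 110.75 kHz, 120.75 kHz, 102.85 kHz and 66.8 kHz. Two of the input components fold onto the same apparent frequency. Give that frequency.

3.95 kHz

fs/2 = 17.8 kHz.
78.35 kHz mod fs = 7.15 kHz.
7.15 kHz ≤ fs/2 = 17.8 kHz, appears at 7.15 kHz.
110.75 kHz mod fs = 3.95 kHz.
3.95 kHz ≤ fs/2 = 17.8 kHz, appears at 3.95 kHz.
120.75 kHz mod fs = 13.95 kHz.
13.95 kHz ≤ fs/2 = 17.8 kHz, appears at 13.95 kHz.
102.85 kHz mod fs = 31.65 kHz.
31.65 kHz > fs/2 = 17.8 kHz, folds to fs − 31.65 kHz = 3.95 kHz.
66.8 kHz mod fs = 31.2 kHz.
31.2 kHz > fs/2 = 17.8 kHz, folds to fs − 31.2 kHz = 4.4 kHz.
102.85 kHz and 110.75 kHz both map to 3.95 kHz.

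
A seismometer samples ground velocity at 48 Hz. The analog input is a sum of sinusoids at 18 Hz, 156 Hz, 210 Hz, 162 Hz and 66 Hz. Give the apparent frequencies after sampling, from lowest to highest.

fs/2 = 24 Hz.
18 Hz ≤ fs/2 = 24 Hz, passes unchanged.
156 Hz mod fs = 12 Hz.
12 Hz ≤ fs/2 = 24 Hz, appears at 12 Hz.
210 Hz mod fs = 18 Hz.
18 Hz ≤ fs/2 = 24 Hz, appears at 18 Hz.
162 Hz mod fs = 18 Hz.
18 Hz ≤ fs/2 = 24 Hz, appears at 18 Hz.
66 Hz mod fs = 18 Hz.
18 Hz ≤ fs/2 = 24 Hz, appears at 18 Hz.
Distinct values: {12 Hz, 18 Hz}.

12 Hz, 18 Hz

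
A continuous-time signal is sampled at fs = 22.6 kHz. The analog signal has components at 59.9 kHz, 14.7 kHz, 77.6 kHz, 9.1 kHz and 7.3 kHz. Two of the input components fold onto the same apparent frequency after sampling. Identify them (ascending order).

14.7 kHz, 59.9 kHz

fs/2 = 11.3 kHz.
59.9 kHz mod fs = 14.7 kHz.
14.7 kHz > fs/2 = 11.3 kHz, folds to fs − 14.7 kHz = 7.9 kHz.
14.7 kHz > fs/2 = 11.3 kHz, folds to fs − 14.7 kHz = 7.9 kHz.
77.6 kHz mod fs = 9.8 kHz.
9.8 kHz ≤ fs/2 = 11.3 kHz, appears at 9.8 kHz.
9.1 kHz ≤ fs/2 = 11.3 kHz, passes unchanged.
7.3 kHz ≤ fs/2 = 11.3 kHz, passes unchanged.
14.7 kHz and 59.9 kHz both map to 7.9 kHz.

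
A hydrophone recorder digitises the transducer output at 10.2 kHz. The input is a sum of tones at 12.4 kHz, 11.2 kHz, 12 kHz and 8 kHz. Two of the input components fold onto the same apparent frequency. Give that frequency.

2.2 kHz

fs/2 = 5.1 kHz.
12.4 kHz mod fs = 2.2 kHz.
2.2 kHz ≤ fs/2 = 5.1 kHz, appears at 2.2 kHz.
11.2 kHz mod fs = 1 kHz.
1 kHz ≤ fs/2 = 5.1 kHz, appears at 1 kHz.
12 kHz mod fs = 1.8 kHz.
1.8 kHz ≤ fs/2 = 5.1 kHz, appears at 1.8 kHz.
8 kHz > fs/2 = 5.1 kHz, folds to fs − 8 kHz = 2.2 kHz.
8 kHz and 12.4 kHz both map to 2.2 kHz.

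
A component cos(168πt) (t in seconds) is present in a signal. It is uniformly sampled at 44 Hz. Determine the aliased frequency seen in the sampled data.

4 Hz

ω = 168π rad/s → f = ω/(2π) = 84 Hz.
84 Hz mod fs = 40 Hz.
40 Hz > fs/2 = 22 Hz, folds to fs − 40 Hz = 4 Hz.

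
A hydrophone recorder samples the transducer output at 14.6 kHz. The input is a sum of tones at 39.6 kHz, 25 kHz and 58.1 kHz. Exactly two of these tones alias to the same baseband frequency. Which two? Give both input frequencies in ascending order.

25 kHz, 39.6 kHz

fs/2 = 7.3 kHz.
39.6 kHz mod fs = 10.4 kHz.
10.4 kHz > fs/2 = 7.3 kHz, folds to fs − 10.4 kHz = 4.2 kHz.
25 kHz mod fs = 10.4 kHz.
10.4 kHz > fs/2 = 7.3 kHz, folds to fs − 10.4 kHz = 4.2 kHz.
58.1 kHz mod fs = 14.3 kHz.
14.3 kHz > fs/2 = 7.3 kHz, folds to fs − 14.3 kHz = 0.3 kHz.
25 kHz and 39.6 kHz both map to 4.2 kHz.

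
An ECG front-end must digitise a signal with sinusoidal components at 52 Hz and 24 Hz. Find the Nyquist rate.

104 Hz

Highest-frequency component: 52 Hz.
Nyquist rate = 2 × 52 Hz = 104 Hz.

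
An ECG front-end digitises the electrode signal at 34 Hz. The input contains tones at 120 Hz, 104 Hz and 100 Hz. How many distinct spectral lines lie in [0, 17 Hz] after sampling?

fs/2 = 17 Hz.
120 Hz mod fs = 18 Hz.
18 Hz > fs/2 = 17 Hz, folds to fs − 18 Hz = 16 Hz.
104 Hz mod fs = 2 Hz.
2 Hz ≤ fs/2 = 17 Hz, appears at 2 Hz.
100 Hz mod fs = 32 Hz.
32 Hz > fs/2 = 17 Hz, folds to fs − 32 Hz = 2 Hz.
Distinct values: {2 Hz, 16 Hz} → 2.

2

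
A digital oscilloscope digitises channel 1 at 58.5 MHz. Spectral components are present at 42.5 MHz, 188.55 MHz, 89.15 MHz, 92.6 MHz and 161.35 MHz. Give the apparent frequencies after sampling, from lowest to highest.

13.05 MHz, 14.15 MHz, 16 MHz, 24.4 MHz, 27.85 MHz

fs/2 = 29.25 MHz.
42.5 MHz > fs/2 = 29.25 MHz, folds to fs − 42.5 MHz = 16 MHz.
188.55 MHz mod fs = 13.05 MHz.
13.05 MHz ≤ fs/2 = 29.25 MHz, appears at 13.05 MHz.
89.15 MHz mod fs = 30.65 MHz.
30.65 MHz > fs/2 = 29.25 MHz, folds to fs − 30.65 MHz = 27.85 MHz.
92.6 MHz mod fs = 34.1 MHz.
34.1 MHz > fs/2 = 29.25 MHz, folds to fs − 34.1 MHz = 24.4 MHz.
161.35 MHz mod fs = 44.35 MHz.
44.35 MHz > fs/2 = 29.25 MHz, folds to fs − 44.35 MHz = 14.15 MHz.
Distinct values: {13.05 MHz, 14.15 MHz, 16 MHz, 24.4 MHz, 27.85 MHz}.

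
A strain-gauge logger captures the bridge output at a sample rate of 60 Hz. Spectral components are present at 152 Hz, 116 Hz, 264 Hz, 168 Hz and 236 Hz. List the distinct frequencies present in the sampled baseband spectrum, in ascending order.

fs/2 = 30 Hz.
152 Hz mod fs = 32 Hz.
32 Hz > fs/2 = 30 Hz, folds to fs − 32 Hz = 28 Hz.
116 Hz mod fs = 56 Hz.
56 Hz > fs/2 = 30 Hz, folds to fs − 56 Hz = 4 Hz.
264 Hz mod fs = 24 Hz.
24 Hz ≤ fs/2 = 30 Hz, appears at 24 Hz.
168 Hz mod fs = 48 Hz.
48 Hz > fs/2 = 30 Hz, folds to fs − 48 Hz = 12 Hz.
236 Hz mod fs = 56 Hz.
56 Hz > fs/2 = 30 Hz, folds to fs − 56 Hz = 4 Hz.
Distinct values: {4 Hz, 12 Hz, 24 Hz, 28 Hz}.

4 Hz, 12 Hz, 24 Hz, 28 Hz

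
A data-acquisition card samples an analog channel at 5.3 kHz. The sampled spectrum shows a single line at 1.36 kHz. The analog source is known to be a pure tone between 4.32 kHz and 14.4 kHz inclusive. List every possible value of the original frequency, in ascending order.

6.66 kHz, 9.24 kHz, 11.96 kHz

Frequencies that alias to 1.36 kHz are k·fs ± 1.36 kHz for integer k ≥ 0.
k=0: 1.36 kHz.
k=1: 3.94 kHz, 6.66 kHz.
k=2: 9.24 kHz, 11.96 kHz.
k=3: 14.54 kHz, 17.26 kHz.
Within [4.32 kHz, 14.4 kHz]: 6.66 kHz, 9.24 kHz, 11.96 kHz.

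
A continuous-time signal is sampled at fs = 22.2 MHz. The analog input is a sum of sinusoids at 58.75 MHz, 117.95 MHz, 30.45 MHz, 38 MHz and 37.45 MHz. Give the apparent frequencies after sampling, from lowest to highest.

6.4 MHz, 6.95 MHz, 7.85 MHz, 8.25 MHz

fs/2 = 11.1 MHz.
58.75 MHz mod fs = 14.35 MHz.
14.35 MHz > fs/2 = 11.1 MHz, folds to fs − 14.35 MHz = 7.85 MHz.
117.95 MHz mod fs = 6.95 MHz.
6.95 MHz ≤ fs/2 = 11.1 MHz, appears at 6.95 MHz.
30.45 MHz mod fs = 8.25 MHz.
8.25 MHz ≤ fs/2 = 11.1 MHz, appears at 8.25 MHz.
38 MHz mod fs = 15.8 MHz.
15.8 MHz > fs/2 = 11.1 MHz, folds to fs − 15.8 MHz = 6.4 MHz.
37.45 MHz mod fs = 15.25 MHz.
15.25 MHz > fs/2 = 11.1 MHz, folds to fs − 15.25 MHz = 6.95 MHz.
Distinct values: {6.4 MHz, 6.95 MHz, 7.85 MHz, 8.25 MHz}.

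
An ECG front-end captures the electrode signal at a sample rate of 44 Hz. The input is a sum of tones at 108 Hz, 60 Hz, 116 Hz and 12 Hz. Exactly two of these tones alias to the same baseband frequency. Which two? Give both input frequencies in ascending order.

fs/2 = 22 Hz.
108 Hz mod fs = 20 Hz.
20 Hz ≤ fs/2 = 22 Hz, appears at 20 Hz.
60 Hz mod fs = 16 Hz.
16 Hz ≤ fs/2 = 22 Hz, appears at 16 Hz.
116 Hz mod fs = 28 Hz.
28 Hz > fs/2 = 22 Hz, folds to fs − 28 Hz = 16 Hz.
12 Hz ≤ fs/2 = 22 Hz, passes unchanged.
60 Hz and 116 Hz both map to 16 Hz.

60 Hz, 116 Hz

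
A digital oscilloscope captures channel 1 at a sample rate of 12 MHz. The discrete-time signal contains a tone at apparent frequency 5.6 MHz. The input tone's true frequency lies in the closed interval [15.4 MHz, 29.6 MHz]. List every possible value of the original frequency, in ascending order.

17.6 MHz, 18.4 MHz, 29.6 MHz

Frequencies that alias to 5.6 MHz are k·fs ± 5.6 MHz for integer k ≥ 0.
k=0: 5.6 MHz.
k=1: 6.4 MHz, 17.6 MHz.
k=2: 18.4 MHz, 29.6 MHz.
k=3: 30.4 MHz, 41.6 MHz.
Within [15.4 MHz, 29.6 MHz]: 17.6 MHz, 18.4 MHz, 29.6 MHz.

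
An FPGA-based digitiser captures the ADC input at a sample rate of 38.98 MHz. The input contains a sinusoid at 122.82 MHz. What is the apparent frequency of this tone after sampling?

5.88 MHz

122.82 MHz mod fs = 5.88 MHz.
5.88 MHz ≤ fs/2 = 19.49 MHz, appears at 5.88 MHz.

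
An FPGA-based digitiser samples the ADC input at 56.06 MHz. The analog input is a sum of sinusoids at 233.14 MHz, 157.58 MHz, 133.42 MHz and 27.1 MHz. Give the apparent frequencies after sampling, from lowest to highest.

fs/2 = 28.03 MHz.
233.14 MHz mod fs = 8.9 MHz.
8.9 MHz ≤ fs/2 = 28.03 MHz, appears at 8.9 MHz.
157.58 MHz mod fs = 45.46 MHz.
45.46 MHz > fs/2 = 28.03 MHz, folds to fs − 45.46 MHz = 10.6 MHz.
133.42 MHz mod fs = 21.3 MHz.
21.3 MHz ≤ fs/2 = 28.03 MHz, appears at 21.3 MHz.
27.1 MHz ≤ fs/2 = 28.03 MHz, passes unchanged.
Distinct values: {8.9 MHz, 10.6 MHz, 21.3 MHz, 27.1 MHz}.

8.9 MHz, 10.6 MHz, 21.3 MHz, 27.1 MHz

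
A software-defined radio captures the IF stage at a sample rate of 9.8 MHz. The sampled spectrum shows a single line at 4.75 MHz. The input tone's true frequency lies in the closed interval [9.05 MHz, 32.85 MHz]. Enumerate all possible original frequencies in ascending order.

14.55 MHz, 14.85 MHz, 24.35 MHz, 24.65 MHz

Frequencies that alias to 4.75 MHz are k·fs ± 4.75 MHz for integer k ≥ 0.
k=0: 4.75 MHz.
k=1: 5.05 MHz, 14.55 MHz.
k=2: 14.85 MHz, 24.35 MHz.
k=3: 24.65 MHz, 34.15 MHz.
k=4: 34.45 MHz, 43.95 MHz.
Within [9.05 MHz, 32.85 MHz]: 14.55 MHz, 14.85 MHz, 24.35 MHz, 24.65 MHz.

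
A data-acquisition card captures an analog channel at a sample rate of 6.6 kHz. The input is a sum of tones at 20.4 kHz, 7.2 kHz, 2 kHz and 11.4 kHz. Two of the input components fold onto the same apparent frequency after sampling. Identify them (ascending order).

fs/2 = 3.3 kHz.
20.4 kHz mod fs = 0.6 kHz.
0.6 kHz ≤ fs/2 = 3.3 kHz, appears at 0.6 kHz.
7.2 kHz mod fs = 0.6 kHz.
0.6 kHz ≤ fs/2 = 3.3 kHz, appears at 0.6 kHz.
2 kHz ≤ fs/2 = 3.3 kHz, passes unchanged.
11.4 kHz mod fs = 4.8 kHz.
4.8 kHz > fs/2 = 3.3 kHz, folds to fs − 4.8 kHz = 1.8 kHz.
7.2 kHz and 20.4 kHz both map to 0.6 kHz.

7.2 kHz, 20.4 kHz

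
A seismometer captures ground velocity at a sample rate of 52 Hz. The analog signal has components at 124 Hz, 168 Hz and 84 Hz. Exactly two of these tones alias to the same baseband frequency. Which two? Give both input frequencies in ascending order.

84 Hz, 124 Hz

fs/2 = 26 Hz.
124 Hz mod fs = 20 Hz.
20 Hz ≤ fs/2 = 26 Hz, appears at 20 Hz.
168 Hz mod fs = 12 Hz.
12 Hz ≤ fs/2 = 26 Hz, appears at 12 Hz.
84 Hz mod fs = 32 Hz.
32 Hz > fs/2 = 26 Hz, folds to fs − 32 Hz = 20 Hz.
84 Hz and 124 Hz both map to 20 Hz.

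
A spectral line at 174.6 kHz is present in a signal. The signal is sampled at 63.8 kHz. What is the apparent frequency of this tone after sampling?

174.6 kHz mod fs = 47 kHz.
47 kHz > fs/2 = 31.9 kHz, folds to fs − 47 kHz = 16.8 kHz.

16.8 kHz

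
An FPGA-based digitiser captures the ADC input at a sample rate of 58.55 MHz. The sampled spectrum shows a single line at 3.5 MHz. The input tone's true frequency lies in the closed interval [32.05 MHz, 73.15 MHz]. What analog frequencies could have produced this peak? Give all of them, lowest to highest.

55.05 MHz, 62.05 MHz

Frequencies that alias to 3.5 MHz are k·fs ± 3.5 MHz for integer k ≥ 0.
k=0: 3.5 MHz.
k=1: 55.05 MHz, 62.05 MHz.
k=2: 113.6 MHz, 120.6 MHz.
Within [32.05 MHz, 73.15 MHz]: 55.05 MHz, 62.05 MHz.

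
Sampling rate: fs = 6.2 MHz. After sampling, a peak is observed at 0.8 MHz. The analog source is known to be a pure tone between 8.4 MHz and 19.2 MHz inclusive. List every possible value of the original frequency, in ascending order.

Frequencies that alias to 0.8 MHz are k·fs ± 0.8 MHz for integer k ≥ 0.
k=0: 0.8 MHz.
k=1: 5.4 MHz, 7 MHz.
k=2: 11.6 MHz, 13.2 MHz.
k=3: 17.8 MHz, 19.4 MHz.
k=4: 24 MHz, 25.6 MHz.
Within [8.4 MHz, 19.2 MHz]: 11.6 MHz, 13.2 MHz, 17.8 MHz.

11.6 MHz, 13.2 MHz, 17.8 MHz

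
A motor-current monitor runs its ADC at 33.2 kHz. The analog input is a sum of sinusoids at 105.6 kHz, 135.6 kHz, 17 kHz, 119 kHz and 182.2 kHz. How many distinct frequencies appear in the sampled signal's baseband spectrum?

4

fs/2 = 16.6 kHz.
105.6 kHz mod fs = 6 kHz.
6 kHz ≤ fs/2 = 16.6 kHz, appears at 6 kHz.
135.6 kHz mod fs = 2.8 kHz.
2.8 kHz ≤ fs/2 = 16.6 kHz, appears at 2.8 kHz.
17 kHz > fs/2 = 16.6 kHz, folds to fs − 17 kHz = 16.2 kHz.
119 kHz mod fs = 19.4 kHz.
19.4 kHz > fs/2 = 16.6 kHz, folds to fs − 19.4 kHz = 13.8 kHz.
182.2 kHz mod fs = 16.2 kHz.
16.2 kHz ≤ fs/2 = 16.6 kHz, appears at 16.2 kHz.
Distinct values: {2.8 kHz, 6 kHz, 13.8 kHz, 16.2 kHz} → 4.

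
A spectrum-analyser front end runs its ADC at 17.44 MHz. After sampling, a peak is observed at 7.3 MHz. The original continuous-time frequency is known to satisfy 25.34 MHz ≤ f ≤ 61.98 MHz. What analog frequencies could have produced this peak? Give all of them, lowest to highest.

Frequencies that alias to 7.3 MHz are k·fs ± 7.3 MHz for integer k ≥ 0.
k=0: 7.3 MHz.
k=1: 10.14 MHz, 24.74 MHz.
k=2: 27.58 MHz, 42.18 MHz.
k=3: 45.02 MHz, 59.62 MHz.
k=4: 62.46 MHz, 77.06 MHz.
Within [25.34 MHz, 61.98 MHz]: 27.58 MHz, 42.18 MHz, 45.02 MHz, 59.62 MHz.

27.58 MHz, 42.18 MHz, 45.02 MHz, 59.62 MHz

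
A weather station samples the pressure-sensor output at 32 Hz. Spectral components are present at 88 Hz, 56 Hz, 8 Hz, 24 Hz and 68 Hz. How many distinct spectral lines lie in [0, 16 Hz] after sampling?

2

fs/2 = 16 Hz.
88 Hz mod fs = 24 Hz.
24 Hz > fs/2 = 16 Hz, folds to fs − 24 Hz = 8 Hz.
56 Hz mod fs = 24 Hz.
24 Hz > fs/2 = 16 Hz, folds to fs − 24 Hz = 8 Hz.
8 Hz ≤ fs/2 = 16 Hz, passes unchanged.
24 Hz > fs/2 = 16 Hz, folds to fs − 24 Hz = 8 Hz.
68 Hz mod fs = 4 Hz.
4 Hz ≤ fs/2 = 16 Hz, appears at 4 Hz.
Distinct values: {4 Hz, 8 Hz} → 2.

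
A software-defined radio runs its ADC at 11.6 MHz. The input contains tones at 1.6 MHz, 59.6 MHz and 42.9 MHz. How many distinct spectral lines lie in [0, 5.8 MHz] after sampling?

fs/2 = 5.8 MHz.
1.6 MHz ≤ fs/2 = 5.8 MHz, passes unchanged.
59.6 MHz mod fs = 1.6 MHz.
1.6 MHz ≤ fs/2 = 5.8 MHz, appears at 1.6 MHz.
42.9 MHz mod fs = 8.1 MHz.
8.1 MHz > fs/2 = 5.8 MHz, folds to fs − 8.1 MHz = 3.5 MHz.
Distinct values: {1.6 MHz, 3.5 MHz} → 2.

2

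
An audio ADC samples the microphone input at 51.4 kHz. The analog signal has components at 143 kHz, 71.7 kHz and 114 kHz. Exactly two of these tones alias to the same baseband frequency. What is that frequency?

11.2 kHz

fs/2 = 25.7 kHz.
143 kHz mod fs = 40.2 kHz.
40.2 kHz > fs/2 = 25.7 kHz, folds to fs − 40.2 kHz = 11.2 kHz.
71.7 kHz mod fs = 20.3 kHz.
20.3 kHz ≤ fs/2 = 25.7 kHz, appears at 20.3 kHz.
114 kHz mod fs = 11.2 kHz.
11.2 kHz ≤ fs/2 = 25.7 kHz, appears at 11.2 kHz.
114 kHz and 143 kHz both map to 11.2 kHz.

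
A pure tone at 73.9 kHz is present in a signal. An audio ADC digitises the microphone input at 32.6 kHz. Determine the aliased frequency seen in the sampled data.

73.9 kHz mod fs = 8.7 kHz.
8.7 kHz ≤ fs/2 = 16.3 kHz, appears at 8.7 kHz.

8.7 kHz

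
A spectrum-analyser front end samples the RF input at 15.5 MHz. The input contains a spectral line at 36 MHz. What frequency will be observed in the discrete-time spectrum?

5 MHz

36 MHz mod fs = 5 MHz.
5 MHz ≤ fs/2 = 7.75 MHz, appears at 5 MHz.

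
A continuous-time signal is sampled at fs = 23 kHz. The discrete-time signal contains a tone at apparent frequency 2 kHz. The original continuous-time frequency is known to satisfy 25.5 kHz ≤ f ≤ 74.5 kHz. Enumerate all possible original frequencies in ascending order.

44 kHz, 48 kHz, 67 kHz, 71 kHz

Frequencies that alias to 2 kHz are k·fs ± 2 kHz for integer k ≥ 0.
k=0: 2 kHz.
k=1: 21 kHz, 25 kHz.
k=2: 44 kHz, 48 kHz.
k=3: 67 kHz, 71 kHz.
k=4: 90 kHz, 94 kHz.
Within [25.5 kHz, 74.5 kHz]: 44 kHz, 48 kHz, 67 kHz, 71 kHz.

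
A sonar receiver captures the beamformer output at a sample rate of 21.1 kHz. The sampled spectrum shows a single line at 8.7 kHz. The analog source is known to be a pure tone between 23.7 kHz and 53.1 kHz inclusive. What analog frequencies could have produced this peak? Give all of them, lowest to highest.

Frequencies that alias to 8.7 kHz are k·fs ± 8.7 kHz for integer k ≥ 0.
k=0: 8.7 kHz.
k=1: 12.4 kHz, 29.8 kHz.
k=2: 33.5 kHz, 50.9 kHz.
k=3: 54.6 kHz, 72 kHz.
Within [23.7 kHz, 53.1 kHz]: 29.8 kHz, 33.5 kHz, 50.9 kHz.

29.8 kHz, 33.5 kHz, 50.9 kHz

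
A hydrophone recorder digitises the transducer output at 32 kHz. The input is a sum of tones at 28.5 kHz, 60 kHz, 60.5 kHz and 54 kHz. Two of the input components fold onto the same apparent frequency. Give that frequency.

fs/2 = 16 kHz.
28.5 kHz > fs/2 = 16 kHz, folds to fs − 28.5 kHz = 3.5 kHz.
60 kHz mod fs = 28 kHz.
28 kHz > fs/2 = 16 kHz, folds to fs − 28 kHz = 4 kHz.
60.5 kHz mod fs = 28.5 kHz.
28.5 kHz > fs/2 = 16 kHz, folds to fs − 28.5 kHz = 3.5 kHz.
54 kHz mod fs = 22 kHz.
22 kHz > fs/2 = 16 kHz, folds to fs − 22 kHz = 10 kHz.
28.5 kHz and 60.5 kHz both map to 3.5 kHz.

3.5 kHz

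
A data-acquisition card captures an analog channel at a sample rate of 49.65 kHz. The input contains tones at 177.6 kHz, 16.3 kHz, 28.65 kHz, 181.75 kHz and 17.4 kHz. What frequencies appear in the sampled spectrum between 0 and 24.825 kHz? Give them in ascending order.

16.3 kHz, 16.85 kHz, 17.4 kHz, 21 kHz

fs/2 = 24.825 kHz.
177.6 kHz mod fs = 28.65 kHz.
28.65 kHz > fs/2 = 24.825 kHz, folds to fs − 28.65 kHz = 21 kHz.
16.3 kHz ≤ fs/2 = 24.825 kHz, passes unchanged.
28.65 kHz > fs/2 = 24.825 kHz, folds to fs − 28.65 kHz = 21 kHz.
181.75 kHz mod fs = 32.8 kHz.
32.8 kHz > fs/2 = 24.825 kHz, folds to fs − 32.8 kHz = 16.85 kHz.
17.4 kHz ≤ fs/2 = 24.825 kHz, passes unchanged.
Distinct values: {16.3 kHz, 16.85 kHz, 17.4 kHz, 21 kHz}.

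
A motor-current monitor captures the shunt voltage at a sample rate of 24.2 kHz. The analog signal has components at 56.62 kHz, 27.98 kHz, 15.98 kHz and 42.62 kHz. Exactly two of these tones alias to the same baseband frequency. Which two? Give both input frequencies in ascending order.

15.98 kHz, 56.62 kHz

fs/2 = 12.1 kHz.
56.62 kHz mod fs = 8.22 kHz.
8.22 kHz ≤ fs/2 = 12.1 kHz, appears at 8.22 kHz.
27.98 kHz mod fs = 3.78 kHz.
3.78 kHz ≤ fs/2 = 12.1 kHz, appears at 3.78 kHz.
15.98 kHz > fs/2 = 12.1 kHz, folds to fs − 15.98 kHz = 8.22 kHz.
42.62 kHz mod fs = 18.42 kHz.
18.42 kHz > fs/2 = 12.1 kHz, folds to fs − 18.42 kHz = 5.78 kHz.
15.98 kHz and 56.62 kHz both map to 8.22 kHz.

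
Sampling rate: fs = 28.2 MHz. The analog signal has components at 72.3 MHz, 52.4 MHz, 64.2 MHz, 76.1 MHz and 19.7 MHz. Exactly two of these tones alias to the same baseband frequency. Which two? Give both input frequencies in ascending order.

19.7 MHz, 76.1 MHz

fs/2 = 14.1 MHz.
72.3 MHz mod fs = 15.9 MHz.
15.9 MHz > fs/2 = 14.1 MHz, folds to fs − 15.9 MHz = 12.3 MHz.
52.4 MHz mod fs = 24.2 MHz.
24.2 MHz > fs/2 = 14.1 MHz, folds to fs − 24.2 MHz = 4 MHz.
64.2 MHz mod fs = 7.8 MHz.
7.8 MHz ≤ fs/2 = 14.1 MHz, appears at 7.8 MHz.
76.1 MHz mod fs = 19.7 MHz.
19.7 MHz > fs/2 = 14.1 MHz, folds to fs − 19.7 MHz = 8.5 MHz.
19.7 MHz > fs/2 = 14.1 MHz, folds to fs − 19.7 MHz = 8.5 MHz.
19.7 MHz and 76.1 MHz both map to 8.5 MHz.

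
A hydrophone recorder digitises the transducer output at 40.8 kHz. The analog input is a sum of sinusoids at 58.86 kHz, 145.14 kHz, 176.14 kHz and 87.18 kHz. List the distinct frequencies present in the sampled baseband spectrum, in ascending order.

5.58 kHz, 12.94 kHz, 18.06 kHz

fs/2 = 20.4 kHz.
58.86 kHz mod fs = 18.06 kHz.
18.06 kHz ≤ fs/2 = 20.4 kHz, appears at 18.06 kHz.
145.14 kHz mod fs = 22.74 kHz.
22.74 kHz > fs/2 = 20.4 kHz, folds to fs − 22.74 kHz = 18.06 kHz.
176.14 kHz mod fs = 12.94 kHz.
12.94 kHz ≤ fs/2 = 20.4 kHz, appears at 12.94 kHz.
87.18 kHz mod fs = 5.58 kHz.
5.58 kHz ≤ fs/2 = 20.4 kHz, appears at 5.58 kHz.
Distinct values: {5.58 kHz, 12.94 kHz, 18.06 kHz}.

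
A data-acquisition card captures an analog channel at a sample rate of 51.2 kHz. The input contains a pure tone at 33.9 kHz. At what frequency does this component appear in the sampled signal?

17.3 kHz

33.9 kHz > fs/2 = 25.6 kHz, folds to fs − 33.9 kHz = 17.3 kHz.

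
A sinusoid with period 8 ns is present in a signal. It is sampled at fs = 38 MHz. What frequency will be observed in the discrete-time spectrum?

11 MHz

T = 8 ns → f = 1/T = 125 MHz.
125 MHz mod fs = 11 MHz.
11 MHz ≤ fs/2 = 19 MHz, appears at 11 MHz.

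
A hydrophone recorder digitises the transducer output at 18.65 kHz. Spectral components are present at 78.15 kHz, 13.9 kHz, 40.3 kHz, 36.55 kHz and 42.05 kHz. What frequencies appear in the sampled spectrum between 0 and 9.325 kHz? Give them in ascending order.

fs/2 = 9.325 kHz.
78.15 kHz mod fs = 3.55 kHz.
3.55 kHz ≤ fs/2 = 9.325 kHz, appears at 3.55 kHz.
13.9 kHz > fs/2 = 9.325 kHz, folds to fs − 13.9 kHz = 4.75 kHz.
40.3 kHz mod fs = 3 kHz.
3 kHz ≤ fs/2 = 9.325 kHz, appears at 3 kHz.
36.55 kHz mod fs = 17.9 kHz.
17.9 kHz > fs/2 = 9.325 kHz, folds to fs − 17.9 kHz = 0.75 kHz.
42.05 kHz mod fs = 4.75 kHz.
4.75 kHz ≤ fs/2 = 9.325 kHz, appears at 4.75 kHz.
Distinct values: {0.75 kHz, 3 kHz, 3.55 kHz, 4.75 kHz}.

0.75 kHz, 3 kHz, 3.55 kHz, 4.75 kHz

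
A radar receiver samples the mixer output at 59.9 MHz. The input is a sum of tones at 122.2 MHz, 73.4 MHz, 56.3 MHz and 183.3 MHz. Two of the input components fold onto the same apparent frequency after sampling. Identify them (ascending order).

fs/2 = 29.95 MHz.
122.2 MHz mod fs = 2.4 MHz.
2.4 MHz ≤ fs/2 = 29.95 MHz, appears at 2.4 MHz.
73.4 MHz mod fs = 13.5 MHz.
13.5 MHz ≤ fs/2 = 29.95 MHz, appears at 13.5 MHz.
56.3 MHz > fs/2 = 29.95 MHz, folds to fs − 56.3 MHz = 3.6 MHz.
183.3 MHz mod fs = 3.6 MHz.
3.6 MHz ≤ fs/2 = 29.95 MHz, appears at 3.6 MHz.
56.3 MHz and 183.3 MHz both map to 3.6 MHz.

56.3 MHz, 183.3 MHz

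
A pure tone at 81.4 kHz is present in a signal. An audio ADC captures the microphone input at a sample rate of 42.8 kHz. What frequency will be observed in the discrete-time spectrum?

81.4 kHz mod fs = 38.6 kHz.
38.6 kHz > fs/2 = 21.4 kHz, folds to fs − 38.6 kHz = 4.2 kHz.

4.2 kHz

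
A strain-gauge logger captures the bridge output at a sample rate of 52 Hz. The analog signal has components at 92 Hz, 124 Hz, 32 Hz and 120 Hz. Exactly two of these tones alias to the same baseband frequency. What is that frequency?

20 Hz

fs/2 = 26 Hz.
92 Hz mod fs = 40 Hz.
40 Hz > fs/2 = 26 Hz, folds to fs − 40 Hz = 12 Hz.
124 Hz mod fs = 20 Hz.
20 Hz ≤ fs/2 = 26 Hz, appears at 20 Hz.
32 Hz > fs/2 = 26 Hz, folds to fs − 32 Hz = 20 Hz.
120 Hz mod fs = 16 Hz.
16 Hz ≤ fs/2 = 26 Hz, appears at 16 Hz.
32 Hz and 124 Hz both map to 20 Hz.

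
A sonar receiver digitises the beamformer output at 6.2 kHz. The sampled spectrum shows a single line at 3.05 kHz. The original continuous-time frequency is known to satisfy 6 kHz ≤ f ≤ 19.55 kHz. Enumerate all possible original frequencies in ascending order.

9.25 kHz, 9.35 kHz, 15.45 kHz, 15.55 kHz

Frequencies that alias to 3.05 kHz are k·fs ± 3.05 kHz for integer k ≥ 0.
k=0: 3.05 kHz.
k=1: 3.15 kHz, 9.25 kHz.
k=2: 9.35 kHz, 15.45 kHz.
k=3: 15.55 kHz, 21.65 kHz.
k=4: 21.75 kHz, 27.85 kHz.
Within [6 kHz, 19.55 kHz]: 9.25 kHz, 9.35 kHz, 15.45 kHz, 15.55 kHz.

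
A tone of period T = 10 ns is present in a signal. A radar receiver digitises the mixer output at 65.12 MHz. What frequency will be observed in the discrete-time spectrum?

T = 10 ns → f = 1/T = 100 MHz.
100 MHz mod fs = 34.88 MHz.
34.88 MHz > fs/2 = 32.56 MHz, folds to fs − 34.88 MHz = 30.24 MHz.

30.24 MHz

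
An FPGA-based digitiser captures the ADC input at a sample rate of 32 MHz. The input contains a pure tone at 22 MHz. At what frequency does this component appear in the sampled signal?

10 MHz

22 MHz > fs/2 = 16 MHz, folds to fs − 22 MHz = 10 MHz.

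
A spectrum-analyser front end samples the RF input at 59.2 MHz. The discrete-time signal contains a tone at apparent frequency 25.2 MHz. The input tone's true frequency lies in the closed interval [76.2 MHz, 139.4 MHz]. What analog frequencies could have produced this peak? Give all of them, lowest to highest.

Frequencies that alias to 25.2 MHz are k·fs ± 25.2 MHz for integer k ≥ 0.
k=0: 25.2 MHz.
k=1: 34 MHz, 84.4 MHz.
k=2: 93.2 MHz, 143.6 MHz.
k=3: 152.4 MHz, 202.8 MHz.
Within [76.2 MHz, 139.4 MHz]: 84.4 MHz, 93.2 MHz.

84.4 MHz, 93.2 MHz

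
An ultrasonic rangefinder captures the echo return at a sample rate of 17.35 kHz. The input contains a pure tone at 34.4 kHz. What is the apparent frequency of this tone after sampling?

34.4 kHz mod fs = 17.05 kHz.
17.05 kHz > fs/2 = 8.675 kHz, folds to fs − 17.05 kHz = 0.3 kHz.

0.3 kHz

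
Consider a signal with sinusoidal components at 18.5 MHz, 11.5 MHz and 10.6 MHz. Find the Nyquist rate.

37 MHz

Highest-frequency component: 18.5 MHz.
Nyquist rate = 2 × 18.5 MHz = 37 MHz.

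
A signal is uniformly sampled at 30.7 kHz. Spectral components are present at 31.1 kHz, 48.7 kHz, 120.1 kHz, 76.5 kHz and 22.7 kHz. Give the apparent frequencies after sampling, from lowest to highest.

0.4 kHz, 2.7 kHz, 8 kHz, 12.7 kHz, 15.1 kHz

fs/2 = 15.35 kHz.
31.1 kHz mod fs = 0.4 kHz.
0.4 kHz ≤ fs/2 = 15.35 kHz, appears at 0.4 kHz.
48.7 kHz mod fs = 18 kHz.
18 kHz > fs/2 = 15.35 kHz, folds to fs − 18 kHz = 12.7 kHz.
120.1 kHz mod fs = 28 kHz.
28 kHz > fs/2 = 15.35 kHz, folds to fs − 28 kHz = 2.7 kHz.
76.5 kHz mod fs = 15.1 kHz.
15.1 kHz ≤ fs/2 = 15.35 kHz, appears at 15.1 kHz.
22.7 kHz > fs/2 = 15.35 kHz, folds to fs − 22.7 kHz = 8 kHz.
Distinct values: {0.4 kHz, 2.7 kHz, 8 kHz, 12.7 kHz, 15.1 kHz}.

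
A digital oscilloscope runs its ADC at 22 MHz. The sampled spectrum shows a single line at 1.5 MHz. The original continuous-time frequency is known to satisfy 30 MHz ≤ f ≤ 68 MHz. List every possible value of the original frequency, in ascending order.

42.5 MHz, 45.5 MHz, 64.5 MHz, 67.5 MHz

Frequencies that alias to 1.5 MHz are k·fs ± 1.5 MHz for integer k ≥ 0.
k=0: 1.5 MHz.
k=1: 20.5 MHz, 23.5 MHz.
k=2: 42.5 MHz, 45.5 MHz.
k=3: 64.5 MHz, 67.5 MHz.
k=4: 86.5 MHz, 89.5 MHz.
Within [30 MHz, 68 MHz]: 42.5 MHz, 45.5 MHz, 64.5 MHz, 67.5 MHz.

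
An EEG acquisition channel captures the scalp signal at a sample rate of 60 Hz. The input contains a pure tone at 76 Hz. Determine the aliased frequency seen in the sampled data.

76 Hz mod fs = 16 Hz.
16 Hz ≤ fs/2 = 30 Hz, appears at 16 Hz.

16 Hz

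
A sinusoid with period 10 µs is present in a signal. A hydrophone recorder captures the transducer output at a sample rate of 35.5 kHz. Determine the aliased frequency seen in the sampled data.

T = 10 µs → f = 1/T = 100 kHz.
100 kHz mod fs = 29 kHz.
29 kHz > fs/2 = 17.75 kHz, folds to fs − 29 kHz = 6.5 kHz.

6.5 kHz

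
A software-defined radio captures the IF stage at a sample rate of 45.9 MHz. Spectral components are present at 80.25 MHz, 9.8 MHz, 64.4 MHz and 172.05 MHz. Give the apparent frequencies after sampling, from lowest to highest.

fs/2 = 22.95 MHz.
80.25 MHz mod fs = 34.35 MHz.
34.35 MHz > fs/2 = 22.95 MHz, folds to fs − 34.35 MHz = 11.55 MHz.
9.8 MHz ≤ fs/2 = 22.95 MHz, passes unchanged.
64.4 MHz mod fs = 18.5 MHz.
18.5 MHz ≤ fs/2 = 22.95 MHz, appears at 18.5 MHz.
172.05 MHz mod fs = 34.35 MHz.
34.35 MHz > fs/2 = 22.95 MHz, folds to fs − 34.35 MHz = 11.55 MHz.
Distinct values: {9.8 MHz, 11.55 MHz, 18.5 MHz}.

9.8 MHz, 11.55 MHz, 18.5 MHz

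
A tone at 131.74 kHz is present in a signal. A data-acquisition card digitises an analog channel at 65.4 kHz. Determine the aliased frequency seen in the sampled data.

0.94 kHz

131.74 kHz mod fs = 0.94 kHz.
0.94 kHz ≤ fs/2 = 32.7 kHz, appears at 0.94 kHz.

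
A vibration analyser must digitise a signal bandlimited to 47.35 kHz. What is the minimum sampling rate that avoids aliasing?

94.7 kHz

Nyquist rate = 2 × 47.35 kHz = 94.7 kHz.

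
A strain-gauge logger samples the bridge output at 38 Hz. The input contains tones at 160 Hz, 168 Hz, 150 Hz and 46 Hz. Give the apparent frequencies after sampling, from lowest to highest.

fs/2 = 19 Hz.
160 Hz mod fs = 8 Hz.
8 Hz ≤ fs/2 = 19 Hz, appears at 8 Hz.
168 Hz mod fs = 16 Hz.
16 Hz ≤ fs/2 = 19 Hz, appears at 16 Hz.
150 Hz mod fs = 36 Hz.
36 Hz > fs/2 = 19 Hz, folds to fs − 36 Hz = 2 Hz.
46 Hz mod fs = 8 Hz.
8 Hz ≤ fs/2 = 19 Hz, appears at 8 Hz.
Distinct values: {2 Hz, 8 Hz, 16 Hz}.

2 Hz, 8 Hz, 16 Hz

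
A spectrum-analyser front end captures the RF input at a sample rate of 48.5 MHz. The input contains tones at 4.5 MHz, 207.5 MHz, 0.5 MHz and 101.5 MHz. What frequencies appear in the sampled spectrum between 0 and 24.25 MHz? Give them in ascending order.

fs/2 = 24.25 MHz.
4.5 MHz ≤ fs/2 = 24.25 MHz, passes unchanged.
207.5 MHz mod fs = 13.5 MHz.
13.5 MHz ≤ fs/2 = 24.25 MHz, appears at 13.5 MHz.
0.5 MHz ≤ fs/2 = 24.25 MHz, passes unchanged.
101.5 MHz mod fs = 4.5 MHz.
4.5 MHz ≤ fs/2 = 24.25 MHz, appears at 4.5 MHz.
Distinct values: {0.5 MHz, 4.5 MHz, 13.5 MHz}.

0.5 MHz, 4.5 MHz, 13.5 MHz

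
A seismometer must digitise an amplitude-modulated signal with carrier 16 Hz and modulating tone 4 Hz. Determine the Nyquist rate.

40 Hz

AM sidebands sit at fc ± fm = 12 Hz and 20 Hz.
Highest-frequency component: 20 Hz.
Nyquist rate = 2 × 20 Hz = 40 Hz.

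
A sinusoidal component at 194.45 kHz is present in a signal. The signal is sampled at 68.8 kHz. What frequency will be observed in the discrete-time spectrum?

11.95 kHz

194.45 kHz mod fs = 56.85 kHz.
56.85 kHz > fs/2 = 34.4 kHz, folds to fs − 56.85 kHz = 11.95 kHz.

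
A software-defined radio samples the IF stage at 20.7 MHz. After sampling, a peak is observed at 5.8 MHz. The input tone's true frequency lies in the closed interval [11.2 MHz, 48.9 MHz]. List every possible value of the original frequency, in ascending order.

Frequencies that alias to 5.8 MHz are k·fs ± 5.8 MHz for integer k ≥ 0.
k=0: 5.8 MHz.
k=1: 14.9 MHz, 26.5 MHz.
k=2: 35.6 MHz, 47.2 MHz.
k=3: 56.3 MHz, 67.9 MHz.
Within [11.2 MHz, 48.9 MHz]: 14.9 MHz, 26.5 MHz, 35.6 MHz, 47.2 MHz.

14.9 MHz, 26.5 MHz, 35.6 MHz, 47.2 MHz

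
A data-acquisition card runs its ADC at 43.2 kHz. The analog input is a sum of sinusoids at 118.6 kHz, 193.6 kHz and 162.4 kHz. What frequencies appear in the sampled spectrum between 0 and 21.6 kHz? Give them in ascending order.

fs/2 = 21.6 kHz.
118.6 kHz mod fs = 32.2 kHz.
32.2 kHz > fs/2 = 21.6 kHz, folds to fs − 32.2 kHz = 11 kHz.
193.6 kHz mod fs = 20.8 kHz.
20.8 kHz ≤ fs/2 = 21.6 kHz, appears at 20.8 kHz.
162.4 kHz mod fs = 32.8 kHz.
32.8 kHz > fs/2 = 21.6 kHz, folds to fs − 32.8 kHz = 10.4 kHz.
Distinct values: {10.4 kHz, 11 kHz, 20.8 kHz}.

10.4 kHz, 11 kHz, 20.8 kHz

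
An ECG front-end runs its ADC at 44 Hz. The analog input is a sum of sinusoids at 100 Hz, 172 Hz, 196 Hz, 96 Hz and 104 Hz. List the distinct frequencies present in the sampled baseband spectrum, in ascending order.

4 Hz, 8 Hz, 12 Hz, 16 Hz, 20 Hz

fs/2 = 22 Hz.
100 Hz mod fs = 12 Hz.
12 Hz ≤ fs/2 = 22 Hz, appears at 12 Hz.
172 Hz mod fs = 40 Hz.
40 Hz > fs/2 = 22 Hz, folds to fs − 40 Hz = 4 Hz.
196 Hz mod fs = 20 Hz.
20 Hz ≤ fs/2 = 22 Hz, appears at 20 Hz.
96 Hz mod fs = 8 Hz.
8 Hz ≤ fs/2 = 22 Hz, appears at 8 Hz.
104 Hz mod fs = 16 Hz.
16 Hz ≤ fs/2 = 22 Hz, appears at 16 Hz.
Distinct values: {4 Hz, 8 Hz, 12 Hz, 16 Hz, 20 Hz}.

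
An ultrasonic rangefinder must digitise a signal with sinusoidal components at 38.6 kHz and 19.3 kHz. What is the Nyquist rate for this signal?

77.2 kHz

Highest-frequency component: 38.6 kHz.
Nyquist rate = 2 × 38.6 kHz = 77.2 kHz.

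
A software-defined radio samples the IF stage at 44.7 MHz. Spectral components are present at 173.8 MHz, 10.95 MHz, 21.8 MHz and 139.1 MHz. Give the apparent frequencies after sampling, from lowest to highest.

5 MHz, 10.95 MHz, 21.8 MHz

fs/2 = 22.35 MHz.
173.8 MHz mod fs = 39.7 MHz.
39.7 MHz > fs/2 = 22.35 MHz, folds to fs − 39.7 MHz = 5 MHz.
10.95 MHz ≤ fs/2 = 22.35 MHz, passes unchanged.
21.8 MHz ≤ fs/2 = 22.35 MHz, passes unchanged.
139.1 MHz mod fs = 5 MHz.
5 MHz ≤ fs/2 = 22.35 MHz, appears at 5 MHz.
Distinct values: {5 MHz, 10.95 MHz, 21.8 MHz}.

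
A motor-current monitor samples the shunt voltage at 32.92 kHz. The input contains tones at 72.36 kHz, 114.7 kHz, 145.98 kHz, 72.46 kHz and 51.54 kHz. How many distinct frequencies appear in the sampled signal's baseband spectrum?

fs/2 = 16.46 kHz.
72.36 kHz mod fs = 6.52 kHz.
6.52 kHz ≤ fs/2 = 16.46 kHz, appears at 6.52 kHz.
114.7 kHz mod fs = 15.94 kHz.
15.94 kHz ≤ fs/2 = 16.46 kHz, appears at 15.94 kHz.
145.98 kHz mod fs = 14.3 kHz.
14.3 kHz ≤ fs/2 = 16.46 kHz, appears at 14.3 kHz.
72.46 kHz mod fs = 6.62 kHz.
6.62 kHz ≤ fs/2 = 16.46 kHz, appears at 6.62 kHz.
51.54 kHz mod fs = 18.62 kHz.
18.62 kHz > fs/2 = 16.46 kHz, folds to fs − 18.62 kHz = 14.3 kHz.
Distinct values: {6.52 kHz, 6.62 kHz, 14.3 kHz, 15.94 kHz} → 4.

4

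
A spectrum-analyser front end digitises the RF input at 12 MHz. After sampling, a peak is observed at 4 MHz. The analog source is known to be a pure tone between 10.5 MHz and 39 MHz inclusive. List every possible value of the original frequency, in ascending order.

Frequencies that alias to 4 MHz are k·fs ± 4 MHz for integer k ≥ 0.
k=0: 4 MHz.
k=1: 8 MHz, 16 MHz.
k=2: 20 MHz, 28 MHz.
k=3: 32 MHz, 40 MHz.
k=4: 44 MHz, 52 MHz.
Within [10.5 MHz, 39 MHz]: 16 MHz, 20 MHz, 28 MHz, 32 MHz.

16 MHz, 20 MHz, 28 MHz, 32 MHz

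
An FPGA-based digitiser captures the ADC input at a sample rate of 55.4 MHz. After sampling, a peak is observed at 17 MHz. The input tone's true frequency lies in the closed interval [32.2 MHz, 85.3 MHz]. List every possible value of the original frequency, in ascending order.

Frequencies that alias to 17 MHz are k·fs ± 17 MHz for integer k ≥ 0.
k=0: 17 MHz.
k=1: 38.4 MHz, 72.4 MHz.
k=2: 93.8 MHz, 127.8 MHz.
Within [32.2 MHz, 85.3 MHz]: 38.4 MHz, 72.4 MHz.

38.4 MHz, 72.4 MHz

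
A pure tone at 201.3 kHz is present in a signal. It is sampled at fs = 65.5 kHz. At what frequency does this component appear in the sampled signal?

4.8 kHz

201.3 kHz mod fs = 4.8 kHz.
4.8 kHz ≤ fs/2 = 32.75 kHz, appears at 4.8 kHz.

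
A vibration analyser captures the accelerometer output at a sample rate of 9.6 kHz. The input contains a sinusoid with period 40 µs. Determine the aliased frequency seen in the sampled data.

T = 40 µs → f = 1/T = 25 kHz.
25 kHz mod fs = 5.8 kHz.
5.8 kHz > fs/2 = 4.8 kHz, folds to fs − 5.8 kHz = 3.8 kHz.

3.8 kHz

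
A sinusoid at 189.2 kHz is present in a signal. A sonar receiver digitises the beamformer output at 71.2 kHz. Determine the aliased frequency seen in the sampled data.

24.4 kHz

189.2 kHz mod fs = 46.8 kHz.
46.8 kHz > fs/2 = 35.6 kHz, folds to fs − 46.8 kHz = 24.4 kHz.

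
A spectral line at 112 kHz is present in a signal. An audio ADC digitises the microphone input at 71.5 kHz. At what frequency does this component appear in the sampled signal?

31 kHz

112 kHz mod fs = 40.5 kHz.
40.5 kHz > fs/2 = 35.75 kHz, folds to fs − 40.5 kHz = 31 kHz.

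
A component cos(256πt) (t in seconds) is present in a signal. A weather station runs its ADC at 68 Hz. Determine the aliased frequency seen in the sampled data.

8 Hz

ω = 256π rad/s → f = ω/(2π) = 128 Hz.
128 Hz mod fs = 60 Hz.
60 Hz > fs/2 = 34 Hz, folds to fs − 60 Hz = 8 Hz.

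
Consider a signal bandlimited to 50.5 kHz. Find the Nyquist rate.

Nyquist rate = 2 × 50.5 kHz = 101 kHz.

101 kHz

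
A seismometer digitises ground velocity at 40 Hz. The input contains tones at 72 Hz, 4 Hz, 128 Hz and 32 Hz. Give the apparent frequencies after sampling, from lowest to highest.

fs/2 = 20 Hz.
72 Hz mod fs = 32 Hz.
32 Hz > fs/2 = 20 Hz, folds to fs − 32 Hz = 8 Hz.
4 Hz ≤ fs/2 = 20 Hz, passes unchanged.
128 Hz mod fs = 8 Hz.
8 Hz ≤ fs/2 = 20 Hz, appears at 8 Hz.
32 Hz > fs/2 = 20 Hz, folds to fs − 32 Hz = 8 Hz.
Distinct values: {4 Hz, 8 Hz}.

4 Hz, 8 Hz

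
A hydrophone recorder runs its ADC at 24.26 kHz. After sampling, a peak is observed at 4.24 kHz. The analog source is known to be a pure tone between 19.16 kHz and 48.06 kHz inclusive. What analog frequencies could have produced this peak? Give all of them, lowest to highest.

20.02 kHz, 28.5 kHz, 44.28 kHz

Frequencies that alias to 4.24 kHz are k·fs ± 4.24 kHz for integer k ≥ 0.
k=0: 4.24 kHz.
k=1: 20.02 kHz, 28.5 kHz.
k=2: 44.28 kHz, 52.76 kHz.
k=3: 68.54 kHz, 77.02 kHz.
Within [19.16 kHz, 48.06 kHz]: 20.02 kHz, 28.5 kHz, 44.28 kHz.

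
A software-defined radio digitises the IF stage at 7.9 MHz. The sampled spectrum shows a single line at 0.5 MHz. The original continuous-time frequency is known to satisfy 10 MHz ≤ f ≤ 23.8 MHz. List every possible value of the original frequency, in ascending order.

15.3 MHz, 16.3 MHz, 23.2 MHz

Frequencies that alias to 0.5 MHz are k·fs ± 0.5 MHz for integer k ≥ 0.
k=0: 0.5 MHz.
k=1: 7.4 MHz, 8.4 MHz.
k=2: 15.3 MHz, 16.3 MHz.
k=3: 23.2 MHz, 24.2 MHz.
k=4: 31.1 MHz, 32.1 MHz.
Within [10 MHz, 23.8 MHz]: 15.3 MHz, 16.3 MHz, 23.2 MHz.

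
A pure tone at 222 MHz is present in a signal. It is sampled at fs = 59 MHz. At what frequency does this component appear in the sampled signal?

14 MHz

222 MHz mod fs = 45 MHz.
45 MHz > fs/2 = 29.5 MHz, folds to fs − 45 MHz = 14 MHz.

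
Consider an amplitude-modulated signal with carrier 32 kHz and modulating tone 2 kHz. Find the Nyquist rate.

AM sidebands sit at fc ± fm = 30 kHz and 34 kHz.
Highest-frequency component: 34 kHz.
Nyquist rate = 2 × 34 kHz = 68 kHz.

68 kHz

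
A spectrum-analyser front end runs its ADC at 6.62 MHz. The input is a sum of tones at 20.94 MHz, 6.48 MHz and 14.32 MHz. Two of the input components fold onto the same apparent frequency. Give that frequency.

fs/2 = 3.31 MHz.
20.94 MHz mod fs = 1.08 MHz.
1.08 MHz ≤ fs/2 = 3.31 MHz, appears at 1.08 MHz.
6.48 MHz > fs/2 = 3.31 MHz, folds to fs − 6.48 MHz = 0.14 MHz.
14.32 MHz mod fs = 1.08 MHz.
1.08 MHz ≤ fs/2 = 3.31 MHz, appears at 1.08 MHz.
14.32 MHz and 20.94 MHz both map to 1.08 MHz.

1.08 MHz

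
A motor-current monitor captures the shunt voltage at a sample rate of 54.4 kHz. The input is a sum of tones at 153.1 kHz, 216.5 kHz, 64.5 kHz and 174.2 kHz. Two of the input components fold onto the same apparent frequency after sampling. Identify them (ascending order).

64.5 kHz, 153.1 kHz

fs/2 = 27.2 kHz.
153.1 kHz mod fs = 44.3 kHz.
44.3 kHz > fs/2 = 27.2 kHz, folds to fs − 44.3 kHz = 10.1 kHz.
216.5 kHz mod fs = 53.3 kHz.
53.3 kHz > fs/2 = 27.2 kHz, folds to fs − 53.3 kHz = 1.1 kHz.
64.5 kHz mod fs = 10.1 kHz.
10.1 kHz ≤ fs/2 = 27.2 kHz, appears at 10.1 kHz.
174.2 kHz mod fs = 11 kHz.
11 kHz ≤ fs/2 = 27.2 kHz, appears at 11 kHz.
64.5 kHz and 153.1 kHz both map to 10.1 kHz.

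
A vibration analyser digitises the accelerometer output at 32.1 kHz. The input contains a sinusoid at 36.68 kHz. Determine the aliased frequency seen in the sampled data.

36.68 kHz mod fs = 4.58 kHz.
4.58 kHz ≤ fs/2 = 16.05 kHz, appears at 4.58 kHz.

4.58 kHz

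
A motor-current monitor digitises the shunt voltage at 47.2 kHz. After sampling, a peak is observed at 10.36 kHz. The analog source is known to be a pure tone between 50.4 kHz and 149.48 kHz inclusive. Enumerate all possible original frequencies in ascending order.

Frequencies that alias to 10.36 kHz are k·fs ± 10.36 kHz for integer k ≥ 0.
k=0: 10.36 kHz.
k=1: 36.84 kHz, 57.56 kHz.
k=2: 84.04 kHz, 104.76 kHz.
k=3: 131.24 kHz, 151.96 kHz.
k=4: 178.44 kHz, 199.16 kHz.
Within [50.4 kHz, 149.48 kHz]: 57.56 kHz, 84.04 kHz, 104.76 kHz, 131.24 kHz.

57.56 kHz, 84.04 kHz, 104.76 kHz, 131.24 kHz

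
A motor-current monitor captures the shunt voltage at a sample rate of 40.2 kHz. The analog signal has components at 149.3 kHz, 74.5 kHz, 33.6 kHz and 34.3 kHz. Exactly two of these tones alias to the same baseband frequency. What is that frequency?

fs/2 = 20.1 kHz.
149.3 kHz mod fs = 28.7 kHz.
28.7 kHz > fs/2 = 20.1 kHz, folds to fs − 28.7 kHz = 11.5 kHz.
74.5 kHz mod fs = 34.3 kHz.
34.3 kHz > fs/2 = 20.1 kHz, folds to fs − 34.3 kHz = 5.9 kHz.
33.6 kHz > fs/2 = 20.1 kHz, folds to fs − 33.6 kHz = 6.6 kHz.
34.3 kHz > fs/2 = 20.1 kHz, folds to fs − 34.3 kHz = 5.9 kHz.
34.3 kHz and 74.5 kHz both map to 5.9 kHz.

5.9 kHz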